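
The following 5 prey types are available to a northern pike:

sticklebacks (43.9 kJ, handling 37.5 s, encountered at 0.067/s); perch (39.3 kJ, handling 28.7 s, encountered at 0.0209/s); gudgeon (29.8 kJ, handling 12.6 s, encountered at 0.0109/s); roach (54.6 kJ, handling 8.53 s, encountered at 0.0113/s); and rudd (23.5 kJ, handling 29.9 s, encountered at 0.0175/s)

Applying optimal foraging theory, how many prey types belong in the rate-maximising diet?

4

Profitabilities (E/h, kJ/s): roach 6.4, gudgeon 2.37, perch 1.37, sticklebacks 1.17, rudd 0.786. Add prey in this order while the next type's profitability exceeds the intake rate on those already taken.
Rate on top 1: 0.5627. gudgeon: 2.37 > 0.5627 → include.
Rate on top 2: 0.7634. perch: 1.37 > 0.7634 → include.
Rate on top 3: 0.9616. sticklebacks: 1.17 > 0.9616 → include.
Rate on top 4: 1.082. rudd: 0.786 < 1.082 → exclude; stop.
Optimal diet: roach, gudgeon, perch, sticklebacks — 4 of 5 types.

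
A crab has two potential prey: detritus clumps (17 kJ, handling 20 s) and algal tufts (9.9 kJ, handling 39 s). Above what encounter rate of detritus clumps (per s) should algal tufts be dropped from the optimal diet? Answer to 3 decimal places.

Drop algal tufts once their profitability E₂/h₂ falls below the rate achievable on detritus clumps alone: E₂/h₂ = λE₁/(1 + λh₁).
Solve for λ: λE₁h₂ = E₂(1 + λh₁) → λ(E₁h₂ − E₂h₁) = E₂ → λ = E₂/(E₁h₂ − E₂h₁).
λ = 9.9/(17×39 − 9.9×20) = 9.9/465 = 0.02129 per s.

0.021 per s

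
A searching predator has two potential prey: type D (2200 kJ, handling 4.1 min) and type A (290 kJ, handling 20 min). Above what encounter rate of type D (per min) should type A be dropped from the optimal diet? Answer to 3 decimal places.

0.007 per min

At the threshold, the rate on type D alone equals the profitability of type A: λ·2200/(1 + λ·4.1) = 290/20 = 14.5.
Rearranging, λ(2200 − 14.5×4.1) = 14.5, so λ = 14.5/2141 = 0.006774 per min.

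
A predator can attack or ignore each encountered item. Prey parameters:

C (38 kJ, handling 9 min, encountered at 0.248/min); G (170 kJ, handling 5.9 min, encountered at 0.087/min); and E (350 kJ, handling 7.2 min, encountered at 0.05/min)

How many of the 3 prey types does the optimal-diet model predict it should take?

2

Profitabilities (E/h, kJ/min): E 48.6, G 28.8, C 4.22. Add prey in this order while the next type's profitability exceeds the intake rate on those already taken.
Rate on top 1: 12.87. G: 28.8 > 12.87 → include.
Rate on top 2: 17.24. C: 4.22 < 17.24 → exclude; stop.
Optimal diet: E, G — 2 of 3 types.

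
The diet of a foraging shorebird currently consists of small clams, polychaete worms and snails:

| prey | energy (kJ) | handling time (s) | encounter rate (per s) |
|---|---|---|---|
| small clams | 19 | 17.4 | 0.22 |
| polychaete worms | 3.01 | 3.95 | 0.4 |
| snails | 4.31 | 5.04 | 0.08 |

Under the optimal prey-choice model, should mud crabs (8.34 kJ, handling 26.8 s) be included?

No

On small clams, polychaete worms and snails alone, R = ΣλE/(1+Σλh) = 5.729/6.811 = 0.8411 kJ/s.
mud crabs: E/h = 8.34/26.8 = 0.3112 kJ/s.
Since 0.3112 < R, time spent handling mud crabs is better spent searching.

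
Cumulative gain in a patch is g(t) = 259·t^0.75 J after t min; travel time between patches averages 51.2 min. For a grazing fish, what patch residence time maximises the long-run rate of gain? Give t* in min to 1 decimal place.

153.6 min

Optimal t* satisfies g'(t*) = g(t*)/(T + t*).
g'(t) = 0.75·259·t^-0.25. Setting 0.75·259·t^-0.25 = 259·t^0.75/(51.2+t) gives 0.75(51.2+t) = t, so 0.25·t = 0.75×51.2.
t* = 0.75×51.2/0.25 = 153.6 min.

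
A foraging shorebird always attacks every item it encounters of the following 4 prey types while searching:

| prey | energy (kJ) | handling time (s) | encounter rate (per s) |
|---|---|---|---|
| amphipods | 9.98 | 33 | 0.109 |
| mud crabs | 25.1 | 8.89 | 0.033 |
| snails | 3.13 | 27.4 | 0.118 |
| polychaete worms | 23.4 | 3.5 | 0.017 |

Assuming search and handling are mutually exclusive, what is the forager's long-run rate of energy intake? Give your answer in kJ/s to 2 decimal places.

0.33 kJ/s

R = (0.109×9.98 + 0.033×25.1 + 0.118×3.13 + 0.017×23.4) / (1 + 0.109×33 + 0.033×8.89 + 0.118×27.4 + 0.017×3.5) = 2.683/8.183 = 0.3279 kJ/s.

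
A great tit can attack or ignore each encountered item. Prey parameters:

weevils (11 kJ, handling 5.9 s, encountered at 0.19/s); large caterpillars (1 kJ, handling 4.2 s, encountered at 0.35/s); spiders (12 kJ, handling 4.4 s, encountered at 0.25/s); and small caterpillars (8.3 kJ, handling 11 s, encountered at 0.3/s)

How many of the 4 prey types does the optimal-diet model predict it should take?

2

E/h in descending order: spiders 2.73, weevils 1.86, small caterpillars 0.755, large caterpillars 0.238 kJ/s. The optimal diet is the largest prefix of this list for which every included type satisfies E_i/h_i > R on the types above it.
Rate on top 1: 1.429. weevils: 1.86 > 1.429 → include.
Rate on top 2: 1.58. small caterpillars: 0.755 < 1.58 → exclude; stop.
Optimal diet: spiders, weevils — 2 of 4 types.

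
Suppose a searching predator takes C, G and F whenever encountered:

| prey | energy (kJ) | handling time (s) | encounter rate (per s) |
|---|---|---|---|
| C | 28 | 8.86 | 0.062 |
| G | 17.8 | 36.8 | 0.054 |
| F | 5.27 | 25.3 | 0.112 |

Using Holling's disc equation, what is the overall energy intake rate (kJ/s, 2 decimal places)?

R = (0.062×28 + 0.054×17.8 + 0.112×5.27) / (1 + 0.062×8.86 + 0.054×36.8 + 0.112×25.3) = 3.287/6.37 = 0.5161 kJ/s.

0.52 kJ/s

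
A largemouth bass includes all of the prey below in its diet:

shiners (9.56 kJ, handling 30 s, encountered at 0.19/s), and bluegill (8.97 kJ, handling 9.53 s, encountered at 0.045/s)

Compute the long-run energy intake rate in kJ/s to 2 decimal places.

0.31 kJ/s

Energy encountered per unit search time: 0.19×9.56 + 0.045×8.97 = 2.22 kJ/s.
Handling time per unit search time: 0.19×30 + 0.045×9.53 = 6.129.
Rate = 2.22/(1 + 6.129) = 0.3114 kJ/s.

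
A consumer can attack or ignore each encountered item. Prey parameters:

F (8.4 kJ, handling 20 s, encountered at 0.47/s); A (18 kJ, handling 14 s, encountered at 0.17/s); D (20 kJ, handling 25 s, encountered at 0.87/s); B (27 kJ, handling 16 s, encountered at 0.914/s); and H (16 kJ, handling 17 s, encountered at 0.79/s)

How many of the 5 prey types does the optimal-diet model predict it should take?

1

E/h in descending order: B 1.69, A 1.29, H 0.941, D 0.8, F 0.42 kJ/s. The optimal diet is the largest prefix of this list for which every included type satisfies E_i/h_i > R on the types above it.
Rate on top 1: 1.579. A: 1.29 < 1.579 → exclude; stop.
Optimal diet: B — 1 of 5 types.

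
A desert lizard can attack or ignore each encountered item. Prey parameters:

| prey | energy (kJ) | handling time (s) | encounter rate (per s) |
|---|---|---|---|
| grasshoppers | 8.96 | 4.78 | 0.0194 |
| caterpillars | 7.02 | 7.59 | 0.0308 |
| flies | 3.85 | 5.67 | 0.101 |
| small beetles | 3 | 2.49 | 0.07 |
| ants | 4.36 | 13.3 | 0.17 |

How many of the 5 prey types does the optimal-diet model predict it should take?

4

Rank by E/h (kJ/s): grasshoppers 1.87, small beetles 1.2, caterpillars 0.925, flies 0.679, ants 0.328. Include each in turn until the next type's E/h falls below the running intake rate.
Rate on top 1: 0.1591. small beetles: 1.2 > 0.1591 → include.
Rate on top 2: 0.3029. caterpillars: 0.925 > 0.3029 → include.
Rate on top 3: 0.3998. flies: 0.679 > 0.3998 → include.
Rate on top 4: 0.4769. ants: 0.328 < 0.4769 → exclude; stop.
Optimal diet: grasshoppers, small beetles, caterpillars, flies — 4 of 5 types.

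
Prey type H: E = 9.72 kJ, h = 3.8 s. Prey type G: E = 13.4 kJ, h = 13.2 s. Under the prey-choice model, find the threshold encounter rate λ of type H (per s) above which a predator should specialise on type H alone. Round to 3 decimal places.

At the threshold, the rate on type H alone equals the profitability of type G: λ·9.72/(1 + λ·3.8) = 13.4/13.2 = 1.015.
Rearranging, λ(9.72 − 1.015×3.8) = 1.015, so λ = 1.015/5.862 = 0.1732 per s.

0.173 per s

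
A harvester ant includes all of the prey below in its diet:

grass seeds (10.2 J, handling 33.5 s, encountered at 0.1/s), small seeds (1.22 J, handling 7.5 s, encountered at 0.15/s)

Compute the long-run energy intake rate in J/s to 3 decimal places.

0.220 J/s

R = Σλ_iE_i / (1 + Σλ_ih_i)
Numerator: 0.1×10.2 + 0.15×1.22 = 1.203
Denominator: 1 + 0.1×33.5 + 0.15×7.5 = 5.475
R = 1.203/5.475 = 0.2197 J/s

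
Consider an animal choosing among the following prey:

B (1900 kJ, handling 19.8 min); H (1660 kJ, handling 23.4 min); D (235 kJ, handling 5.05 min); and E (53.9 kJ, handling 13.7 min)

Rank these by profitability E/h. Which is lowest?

E

In descending order of E/h:
B: 1900/19.8 = 96 kJ/min
H: 1660/23.4 = 70.9 kJ/min
D: 235/5.05 = 46.5 kJ/min
E: 53.9/13.7 = 3.93 kJ/min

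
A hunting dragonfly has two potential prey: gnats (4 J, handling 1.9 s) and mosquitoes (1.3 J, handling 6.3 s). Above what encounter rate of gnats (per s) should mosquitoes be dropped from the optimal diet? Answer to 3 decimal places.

0.057 per s

At the threshold, the rate on gnats alone equals the profitability of mosquitoes: λ·4/(1 + λ·1.9) = 1.3/6.3 = 0.2063.
Rearranging, λ(4 − 0.2063×1.9) = 0.2063, so λ = 0.2063/3.608 = 0.05719 per s.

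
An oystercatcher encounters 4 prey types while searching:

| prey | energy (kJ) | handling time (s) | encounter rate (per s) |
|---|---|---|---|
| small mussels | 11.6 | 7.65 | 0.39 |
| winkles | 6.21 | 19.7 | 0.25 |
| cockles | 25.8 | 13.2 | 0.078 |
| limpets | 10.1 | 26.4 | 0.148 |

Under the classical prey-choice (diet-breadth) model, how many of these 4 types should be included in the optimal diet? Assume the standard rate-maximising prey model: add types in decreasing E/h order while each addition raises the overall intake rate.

2

E/h in descending order: cockles 1.95, small mussels 1.52, limpets 0.383, winkles 0.315 kJ/s. The optimal diet is the largest prefix of this list for which every included type satisfies E_i/h_i > R on the types above it.
Rate on top 1: 0.9915. small mussels: 1.52 > 0.9915 → include.
Rate on top 2: 1.304. limpets: 0.383 < 1.304 → exclude; stop.
Optimal diet: cockles, small mussels — 2 of 4 types.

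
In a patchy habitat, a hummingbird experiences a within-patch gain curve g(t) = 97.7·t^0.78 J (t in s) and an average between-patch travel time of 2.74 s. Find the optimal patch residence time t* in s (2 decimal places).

9.71 s

By the marginal value theorem, leave when the instantaneous gain rate g'(t) equals the habitat-wide average g(t)/(T + t).
g'(t) = 0.78·97.7·t^-0.22. Setting 0.78·97.7·t^-0.22 = 97.7·t^0.78/(2.74+t) gives 0.78(2.74+t) = t, so 0.22·t = 0.78×2.74.
t* = 0.78×2.74/0.22 = 9.715 s.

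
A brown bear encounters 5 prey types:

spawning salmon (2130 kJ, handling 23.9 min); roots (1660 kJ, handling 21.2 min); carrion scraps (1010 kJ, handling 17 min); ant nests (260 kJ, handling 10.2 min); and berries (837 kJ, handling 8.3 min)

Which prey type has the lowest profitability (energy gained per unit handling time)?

ant nests

Profitability E/h (kJ/min): spawning salmon = 2130/23.9 = 89.1, roots = 1660/21.2 = 78.3, carrion scraps = 1010/17 = 59.4, ant nests = 260/10.2 = 25.5, berries = 837/8.3 = 101.
Ranked: berries > spawning salmon > roots > carrion scraps > ant nests.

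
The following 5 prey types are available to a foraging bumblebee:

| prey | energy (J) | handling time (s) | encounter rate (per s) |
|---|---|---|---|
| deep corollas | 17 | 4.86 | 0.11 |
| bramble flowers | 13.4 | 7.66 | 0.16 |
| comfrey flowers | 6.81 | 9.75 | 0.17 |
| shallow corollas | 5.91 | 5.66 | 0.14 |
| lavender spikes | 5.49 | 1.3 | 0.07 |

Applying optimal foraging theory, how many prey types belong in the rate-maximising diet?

Rank by E/h (J/s): lavender spikes 4.22, deep corollas 3.5, bramble flowers 1.75, shallow corollas 1.04, comfrey flowers 0.698. Include each in turn until the next type's E/h falls below the running intake rate.
Rate on top 1: 0.3522. deep corollas: 3.5 > 0.3522 → include.
Rate on top 2: 1.387. bramble flowers: 1.75 > 1.387 → include.
Rate on top 3: 1.543. shallow corollas: 1.04 < 1.543 → exclude; stop.
Optimal diet: lavender spikes, deep corollas, bramble flowers — 3 of 5 types.

3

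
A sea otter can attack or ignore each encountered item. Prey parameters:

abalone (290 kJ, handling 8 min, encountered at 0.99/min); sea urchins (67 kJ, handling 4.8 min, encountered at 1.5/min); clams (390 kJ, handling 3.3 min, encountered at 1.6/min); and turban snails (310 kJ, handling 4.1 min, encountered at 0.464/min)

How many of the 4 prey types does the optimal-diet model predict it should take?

1

Profitabilities (E/h, kJ/min): clams 118, turban snails 75.6, abalone 36.2, sea urchins 14. Add prey in this order while the next type's profitability exceeds the intake rate on those already taken.
Rate on top 1: 99.36. turban snails: 75.6 < 99.36 → exclude; stop.
Optimal diet: clams — 1 of 4 types.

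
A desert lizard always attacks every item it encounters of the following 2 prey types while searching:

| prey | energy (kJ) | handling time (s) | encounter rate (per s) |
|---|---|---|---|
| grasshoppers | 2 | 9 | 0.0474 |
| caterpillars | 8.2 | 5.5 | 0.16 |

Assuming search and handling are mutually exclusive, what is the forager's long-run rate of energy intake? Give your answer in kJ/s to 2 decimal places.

0.61 kJ/s

R = (0.0474×2 + 0.16×8.2) / (1 + 0.0474×9 + 0.16×5.5) = 1.407/2.307 = 0.6099 kJ/s.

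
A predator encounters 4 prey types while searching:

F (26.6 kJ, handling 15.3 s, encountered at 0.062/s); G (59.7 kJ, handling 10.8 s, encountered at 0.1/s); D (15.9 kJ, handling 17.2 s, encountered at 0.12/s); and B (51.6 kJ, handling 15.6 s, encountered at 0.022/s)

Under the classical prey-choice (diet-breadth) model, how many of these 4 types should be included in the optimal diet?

2

E/h in descending order: G 5.53, B 3.31, F 1.74, D 0.924 kJ/s. The optimal diet is the largest prefix of this list for which every included type satisfies E_i/h_i > R on the types above it.
Rate on top 1: 2.87. B: 3.31 > 2.87 → include.
Rate on top 2: 2.932. F: 1.74 < 2.932 → exclude; stop.
Optimal diet: G, B — 2 of 4 types.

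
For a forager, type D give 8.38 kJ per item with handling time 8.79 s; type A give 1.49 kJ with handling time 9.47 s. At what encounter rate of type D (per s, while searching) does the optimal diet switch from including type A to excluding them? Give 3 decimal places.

Drop type A once their profitability E₂/h₂ falls below the rate achievable on type D alone: E₂/h₂ = λE₁/(1 + λh₁).
Solve for λ: λE₁h₂ = E₂(1 + λh₁) → λ(E₁h₂ − E₂h₁) = E₂ → λ = E₂/(E₁h₂ − E₂h₁).
λ = 1.49/(8.38×9.47 − 1.49×8.79) = 1.49/66.26 = 0.02249 per s.

0.022 per s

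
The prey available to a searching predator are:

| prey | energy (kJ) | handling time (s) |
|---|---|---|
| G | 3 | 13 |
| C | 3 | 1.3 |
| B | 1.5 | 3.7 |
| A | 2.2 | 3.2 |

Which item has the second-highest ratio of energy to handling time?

A

In descending order of E/h:
C: 3/1.3 = 2.31 kJ/s
A: 2.2/3.2 = 0.688 kJ/s
B: 1.5/3.7 = 0.405 kJ/s
G: 3/13 = 0.231 kJ/s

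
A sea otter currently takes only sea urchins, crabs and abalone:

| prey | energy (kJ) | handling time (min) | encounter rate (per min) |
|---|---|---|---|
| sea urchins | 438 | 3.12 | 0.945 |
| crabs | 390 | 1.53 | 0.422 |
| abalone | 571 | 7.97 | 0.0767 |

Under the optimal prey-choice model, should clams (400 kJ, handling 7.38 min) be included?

Current rate: (0.945×438 + 0.422×390 + 0.0767×571)/(1 + 0.945×3.12 + 0.422×1.53 + 0.0767×7.97) = 119.5 kJ/min.
clams: E/h = 400/7.38 = 54.2 kJ/min.
Since 54.2 < R, time spent handling clams is better spent searching.

No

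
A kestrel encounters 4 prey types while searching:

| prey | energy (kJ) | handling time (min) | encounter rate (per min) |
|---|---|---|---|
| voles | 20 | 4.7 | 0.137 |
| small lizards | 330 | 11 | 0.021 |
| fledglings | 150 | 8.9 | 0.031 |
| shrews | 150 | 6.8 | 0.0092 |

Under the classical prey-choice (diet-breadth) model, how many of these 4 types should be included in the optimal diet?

E/h in descending order: small lizards 30, shrews 22.1, fledglings 16.9, voles 4.26 kJ/min. The optimal diet is the largest prefix of this list for which every included type satisfies E_i/h_i > R on the types above it.
Rate on top 1: 5.63. shrews: 22.1 > 5.63 → include.
Rate on top 2: 6.424. fledglings: 16.9 > 6.424 → include.
Rate on top 3: 8.258. voles: 4.26 < 8.258 → exclude; stop.
Optimal diet: small lizards, shrews, fledglings — 3 of 4 types.

3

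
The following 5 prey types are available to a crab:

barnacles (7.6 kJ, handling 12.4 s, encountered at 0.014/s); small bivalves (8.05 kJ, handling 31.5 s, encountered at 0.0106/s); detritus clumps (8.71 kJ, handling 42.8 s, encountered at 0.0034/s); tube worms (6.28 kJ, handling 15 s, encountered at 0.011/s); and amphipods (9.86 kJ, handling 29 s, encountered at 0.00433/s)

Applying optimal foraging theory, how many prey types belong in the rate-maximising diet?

5

Profitabilities (E/h, kJ/s): barnacles 0.613, tube worms 0.419, amphipods 0.34, small bivalves 0.256, detritus clumps 0.204. Add prey in this order while the next type's profitability exceeds the intake rate on those already taken.
Rate on top 1: 0.09066. tube worms: 0.419 > 0.09066 → include.
Rate on top 2: 0.1311. amphipods: 0.34 > 0.1311 → include.
Rate on top 3: 0.149. small bivalves: 0.256 > 0.149 → include.
Rate on top 4: 0.1688. detritus clumps: 0.204 > 0.1688 → include.
Optimal diet: barnacles, tube worms, amphipods, small bivalves, detritus clumps — 5 of 5 types.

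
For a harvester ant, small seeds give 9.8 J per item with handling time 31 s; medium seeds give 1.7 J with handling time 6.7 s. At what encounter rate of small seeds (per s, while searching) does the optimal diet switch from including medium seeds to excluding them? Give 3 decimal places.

The zero-one rule: include medium seeds iff E₂/h₂ > λE₁/(1+λh₁). Equality gives the switch point.
λE₁h₂ = E₂ + λE₂h₁ ⇒ λ = E₂/(E₁h₂ − E₂h₁) = 1.7/(65.66 − 52.7) = 0.1312 per s.

0.131 per s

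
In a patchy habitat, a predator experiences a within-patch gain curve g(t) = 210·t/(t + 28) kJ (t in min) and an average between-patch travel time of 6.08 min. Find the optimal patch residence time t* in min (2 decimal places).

Optimal t* satisfies g'(t*) = g(t*)/(T + t*).
g'(t) = 210·28/(t + 28)². Setting 210·28/(t+28)² = 210t/[(t+28)(6.08+t)] gives 28(6.08+t) = t(t+28), so t² = 28×6.08 = 170.2.
t* = √170.2 = 13.05 min.

13.05 min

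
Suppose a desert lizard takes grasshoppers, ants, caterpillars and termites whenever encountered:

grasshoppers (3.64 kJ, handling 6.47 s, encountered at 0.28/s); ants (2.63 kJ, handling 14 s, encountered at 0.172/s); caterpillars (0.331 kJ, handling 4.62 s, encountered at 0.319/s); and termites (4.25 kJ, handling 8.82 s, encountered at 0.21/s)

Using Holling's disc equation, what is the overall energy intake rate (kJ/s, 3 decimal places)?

0.289 kJ/s

R = Σλ_iE_i / (1 + Σλ_ih_i)
Numerator: 0.28×3.64 + 0.172×2.63 + 0.319×0.331 + 0.21×4.25 = 2.47
Denominator: 1 + 0.28×6.47 + 0.172×14 + 0.319×4.62 + 0.21×8.82 = 8.546
R = 2.47/8.546 = 0.289 kJ/s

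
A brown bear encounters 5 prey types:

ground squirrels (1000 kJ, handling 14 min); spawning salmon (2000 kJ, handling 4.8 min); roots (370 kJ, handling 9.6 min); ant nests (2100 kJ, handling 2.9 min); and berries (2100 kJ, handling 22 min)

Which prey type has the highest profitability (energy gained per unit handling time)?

In descending order of E/h:
ant nests: 2100/2.9 = 724 kJ/min
spawning salmon: 2000/4.8 = 417 kJ/min
berries: 2100/22 = 95.5 kJ/min
ground squirrels: 1000/14 = 71.4 kJ/min
roots: 370/9.6 = 38.5 kJ/min

ant nests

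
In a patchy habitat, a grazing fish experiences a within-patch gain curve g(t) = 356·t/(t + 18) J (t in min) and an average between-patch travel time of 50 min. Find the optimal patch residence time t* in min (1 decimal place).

30.0 min

By the marginal value theorem, leave when the instantaneous gain rate g'(t) equals the habitat-wide average g(t)/(T + t).
g'(t) = 356·18/(t + 18)². Setting 356·18/(t+18)² = 356t/[(t+18)(50+t)] gives 18(50+t) = t(t+18), so t² = 18×50 = 900.
t* = √900 = 30 min.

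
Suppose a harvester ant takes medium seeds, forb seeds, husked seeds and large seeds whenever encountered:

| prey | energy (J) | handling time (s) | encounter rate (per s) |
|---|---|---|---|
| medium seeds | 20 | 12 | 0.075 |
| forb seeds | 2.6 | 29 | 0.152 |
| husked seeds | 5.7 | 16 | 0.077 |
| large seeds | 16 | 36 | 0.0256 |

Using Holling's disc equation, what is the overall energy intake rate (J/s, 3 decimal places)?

0.324 J/s

Energy encountered per unit search time: 0.075×20 + 0.152×2.6 + 0.077×5.7 + 0.0256×16 = 2.744 J/s.
Handling time per unit search time: 0.075×12 + 0.152×29 + 0.077×16 + 0.0256×36 = 7.462.
Rate = 2.744/(1 + 7.462) = 0.3243 J/s.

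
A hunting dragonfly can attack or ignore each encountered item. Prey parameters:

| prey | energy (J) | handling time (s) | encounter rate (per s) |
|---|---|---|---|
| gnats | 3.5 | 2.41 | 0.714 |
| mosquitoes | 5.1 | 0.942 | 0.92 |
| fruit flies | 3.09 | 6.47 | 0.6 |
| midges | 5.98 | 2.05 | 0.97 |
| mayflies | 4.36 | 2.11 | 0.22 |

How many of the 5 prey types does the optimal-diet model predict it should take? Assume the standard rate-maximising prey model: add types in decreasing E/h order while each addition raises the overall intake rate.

2

Profitabilities (E/h, J/s): mosquitoes 5.41, midges 2.92, mayflies 2.07, gnats 1.45, fruit flies 0.478. Add prey in this order while the next type's profitability exceeds the intake rate on those already taken.
Rate on top 1: 2.514. midges: 2.92 > 2.514 → include.
Rate on top 2: 2.722. mayflies: 2.07 < 2.722 → exclude; stop.
Optimal diet: mosquitoes, midges — 2 of 5 types.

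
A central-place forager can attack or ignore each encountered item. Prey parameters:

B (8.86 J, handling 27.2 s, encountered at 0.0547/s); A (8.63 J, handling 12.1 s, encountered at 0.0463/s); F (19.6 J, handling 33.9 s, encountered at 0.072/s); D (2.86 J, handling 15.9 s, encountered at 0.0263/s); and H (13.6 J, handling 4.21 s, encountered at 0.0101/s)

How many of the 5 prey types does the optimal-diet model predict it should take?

3

Profitabilities (E/h, J/s): H 3.23, A 0.713, F 0.578, B 0.326, D 0.18. Add prey in this order while the next type's profitability exceeds the intake rate on those already taken.
Rate on top 1: 0.1318. A: 0.713 > 0.1318 → include.
Rate on top 2: 0.335. F: 0.578 > 0.335 → include.
Rate on top 3: 0.4818. B: 0.326 < 0.4818 → exclude; stop.
Optimal diet: H, A, F — 3 of 5 types.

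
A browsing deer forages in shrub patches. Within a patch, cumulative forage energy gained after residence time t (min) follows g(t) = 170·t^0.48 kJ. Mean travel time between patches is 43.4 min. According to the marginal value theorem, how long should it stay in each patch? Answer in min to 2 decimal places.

Maximise g(t)/(T+t): set derivative to zero → g'(t)(T+t) = g(t).
g'(t) = 0.48·170·t^-0.52. Setting 0.48·170·t^-0.52 = 170·t^0.48/(43.4+t) gives 0.48(43.4+t) = t, so 0.52·t = 0.48×43.4.
t* = 0.48×43.4/0.52 = 40.06 min.

40.06 min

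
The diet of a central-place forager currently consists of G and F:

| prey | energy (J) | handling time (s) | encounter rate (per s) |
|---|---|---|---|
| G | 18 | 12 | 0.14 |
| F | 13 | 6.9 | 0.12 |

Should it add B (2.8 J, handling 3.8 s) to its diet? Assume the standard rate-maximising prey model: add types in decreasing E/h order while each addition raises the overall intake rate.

On G and F alone, R = ΣλE/(1+Σλh) = 4.08/3.508 = 1.163 J/s.
Profitability of B: 2.8/3.8 = 0.7368 J/s.
0.7368 < 1.163, so adding B would lower the average — exclude it.

No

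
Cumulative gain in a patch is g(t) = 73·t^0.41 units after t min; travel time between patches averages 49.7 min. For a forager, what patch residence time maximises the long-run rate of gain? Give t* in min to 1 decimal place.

34.5 min

By the marginal value theorem, leave when the instantaneous gain rate g'(t) equals the habitat-wide average g(t)/(T + t).
g'(t) = 0.41·73·t^-0.59. Setting 0.41·73·t^-0.59 = 73·t^0.41/(49.7+t) gives 0.41(49.7+t) = t, so 0.59·t = 0.41×49.7.
t* = 0.41×49.7/0.59 = 34.54 min.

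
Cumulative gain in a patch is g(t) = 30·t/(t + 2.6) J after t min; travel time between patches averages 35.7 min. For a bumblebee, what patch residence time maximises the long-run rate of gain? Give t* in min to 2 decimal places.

By the marginal value theorem, leave when the instantaneous gain rate g'(t) equals the habitat-wide average g(t)/(T + t).
g'(t) = 30·2.6/(t + 2.6)². Setting 30·2.6/(t+2.6)² = 30t/[(t+2.6)(35.7+t)] gives 2.6(35.7+t) = t(t+2.6), so t² = 2.6×35.7 = 92.82.
t* = √92.82 = 9.634 min.

9.63 min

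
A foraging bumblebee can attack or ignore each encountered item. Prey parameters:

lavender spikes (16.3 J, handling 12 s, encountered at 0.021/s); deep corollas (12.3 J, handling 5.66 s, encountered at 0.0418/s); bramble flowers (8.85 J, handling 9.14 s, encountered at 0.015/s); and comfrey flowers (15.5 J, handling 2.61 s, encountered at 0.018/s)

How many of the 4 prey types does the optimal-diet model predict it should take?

4

E/h in descending order: comfrey flowers 5.94, deep corollas 2.17, lavender spikes 1.36, bramble flowers 0.968 J/s. The optimal diet is the largest prefix of this list for which every included type satisfies E_i/h_i > R on the types above it.
Rate on top 1: 0.2665. deep corollas: 2.17 > 0.2665 → include.
Rate on top 2: 0.6179. lavender spikes: 1.36 > 0.6179 → include.
Rate on top 3: 0.7394. bramble flowers: 0.968 > 0.7394 → include.
Optimal diet: comfrey flowers, deep corollas, lavender spikes, bramble flowers — 4 of 4 types.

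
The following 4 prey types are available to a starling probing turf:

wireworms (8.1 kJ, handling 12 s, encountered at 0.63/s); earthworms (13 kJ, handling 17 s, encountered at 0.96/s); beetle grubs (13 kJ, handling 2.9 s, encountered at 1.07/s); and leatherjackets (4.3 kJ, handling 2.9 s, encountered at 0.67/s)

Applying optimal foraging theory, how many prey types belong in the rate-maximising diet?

E/h in descending order: beetle grubs 4.48, leatherjackets 1.48, earthworms 0.765, wireworms 0.675 kJ/s. The optimal diet is the largest prefix of this list for which every included type satisfies E_i/h_i > R on the types above it.
Rate on top 1: 3.39. leatherjackets: 1.48 < 3.39 → exclude; stop.
Optimal diet: beetle grubs — 1 of 4 types.

1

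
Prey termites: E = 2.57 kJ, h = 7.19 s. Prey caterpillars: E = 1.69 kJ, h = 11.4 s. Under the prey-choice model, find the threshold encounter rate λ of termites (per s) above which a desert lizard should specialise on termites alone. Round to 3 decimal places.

At the threshold, the rate on termites alone equals the profitability of caterpillars: λ·2.57/(1 + λ·7.19) = 1.69/11.4 = 0.1482.
Rearranging, λ(2.57 − 0.1482×7.19) = 0.1482, so λ = 0.1482/1.504 = 0.09856 per s.

0.099 per s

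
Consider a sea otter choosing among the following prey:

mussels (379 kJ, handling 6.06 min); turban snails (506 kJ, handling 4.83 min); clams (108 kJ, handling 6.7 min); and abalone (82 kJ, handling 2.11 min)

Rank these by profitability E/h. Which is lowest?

clams

In descending order of E/h:
turban snails: 506/4.83 = 105 kJ/min
mussels: 379/6.06 = 62.5 kJ/min
abalone: 82/2.11 = 38.9 kJ/min
clams: 108/6.7 = 16.1 kJ/min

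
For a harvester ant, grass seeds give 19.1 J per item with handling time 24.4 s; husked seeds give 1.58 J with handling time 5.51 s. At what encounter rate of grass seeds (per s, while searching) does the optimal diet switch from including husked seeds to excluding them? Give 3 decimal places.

Drop husked seeds once their profitability E₂/h₂ falls below the rate achievable on grass seeds alone: E₂/h₂ = λE₁/(1 + λh₁).
Solve for λ: λE₁h₂ = E₂(1 + λh₁) → λ(E₁h₂ − E₂h₁) = E₂ → λ = E₂/(E₁h₂ − E₂h₁).
λ = 1.58/(19.1×5.51 − 1.58×24.4) = 1.58/66.69 = 0.02369 per s.

0.024 per s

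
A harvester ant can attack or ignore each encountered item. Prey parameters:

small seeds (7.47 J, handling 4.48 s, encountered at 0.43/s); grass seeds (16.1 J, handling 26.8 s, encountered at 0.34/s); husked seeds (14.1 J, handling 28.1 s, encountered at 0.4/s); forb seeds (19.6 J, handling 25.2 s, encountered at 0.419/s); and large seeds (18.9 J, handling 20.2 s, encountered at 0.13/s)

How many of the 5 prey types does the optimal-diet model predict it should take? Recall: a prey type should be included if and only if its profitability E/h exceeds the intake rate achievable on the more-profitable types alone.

Profitabilities (E/h, J/s): small seeds 1.67, large seeds 0.936, forb seeds 0.778, grass seeds 0.601, husked seeds 0.502. Add prey in this order while the next type's profitability exceeds the intake rate on those already taken.
Rate on top 1: 1.098. large seeds: 0.936 < 1.098 → exclude; stop.
Optimal diet: small seeds — 1 of 5 types.

1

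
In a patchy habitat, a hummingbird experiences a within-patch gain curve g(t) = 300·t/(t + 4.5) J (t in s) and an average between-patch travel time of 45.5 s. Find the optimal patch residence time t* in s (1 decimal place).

14.3 s

By the marginal value theorem, leave when the instantaneous gain rate g'(t) equals the habitat-wide average g(t)/(T + t).
g'(t) = 300·4.5/(t + 4.5)². Setting 300·4.5/(t+4.5)² = 300t/[(t+4.5)(45.5+t)] gives 4.5(45.5+t) = t(t+4.5), so t² = 4.5×45.5 = 204.8.
t* = √204.8 = 14.31 s.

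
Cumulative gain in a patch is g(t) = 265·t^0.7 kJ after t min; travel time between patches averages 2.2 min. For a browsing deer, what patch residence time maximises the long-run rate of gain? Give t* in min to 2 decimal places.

5.13 min

Maximise g(t)/(T+t): set derivative to zero → g'(t)(T+t) = g(t).
g'(t) = 0.7·265·t^-0.3. Setting 0.7·265·t^-0.3 = 265·t^0.7/(2.2+t) gives 0.7(2.2+t) = t, so 0.30·t = 0.7×2.2.
t* = 0.7×2.2/0.30 = 5.133 min.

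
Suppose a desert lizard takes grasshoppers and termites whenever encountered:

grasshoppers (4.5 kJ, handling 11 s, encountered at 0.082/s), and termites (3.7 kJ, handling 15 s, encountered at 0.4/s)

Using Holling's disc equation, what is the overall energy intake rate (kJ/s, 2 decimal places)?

Energy encountered per unit search time: 0.082×4.5 + 0.4×3.7 = 1.849 kJ/s.
Handling time per unit search time: 0.082×11 + 0.4×15 = 6.902.
Rate = 1.849/(1 + 6.902) = 0.234 kJ/s.

0.23 kJ/s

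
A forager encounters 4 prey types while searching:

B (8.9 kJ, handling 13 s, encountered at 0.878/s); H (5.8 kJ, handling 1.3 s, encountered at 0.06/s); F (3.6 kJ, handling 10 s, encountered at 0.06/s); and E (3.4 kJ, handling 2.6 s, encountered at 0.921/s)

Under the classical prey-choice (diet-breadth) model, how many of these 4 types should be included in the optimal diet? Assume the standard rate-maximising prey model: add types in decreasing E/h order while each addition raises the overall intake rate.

E/h in descending order: H 4.46, E 1.31, B 0.685, F 0.36 kJ/s. The optimal diet is the largest prefix of this list for which every included type satisfies E_i/h_i > R on the types above it.
Rate on top 1: 0.3228. E: 1.31 > 0.3228 → include.
Rate on top 2: 1.002. B: 0.685 < 1.002 → exclude; stop.
Optimal diet: H, E — 2 of 4 types.

2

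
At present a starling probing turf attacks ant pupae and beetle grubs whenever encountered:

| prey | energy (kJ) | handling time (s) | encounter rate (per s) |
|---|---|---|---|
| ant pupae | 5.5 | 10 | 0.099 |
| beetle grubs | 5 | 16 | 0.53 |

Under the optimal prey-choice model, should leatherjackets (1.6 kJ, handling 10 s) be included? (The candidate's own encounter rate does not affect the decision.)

No

Current rate: (0.099×5.5 + 0.53×5)/(1 + 0.099×10 + 0.53×16) = 0.3051 kJ/s.
leatherjackets: E/h = 1.6/10 = 0.16 kJ/s.
Since 0.16 < R, time spent handling leatherjackets is better spent searching.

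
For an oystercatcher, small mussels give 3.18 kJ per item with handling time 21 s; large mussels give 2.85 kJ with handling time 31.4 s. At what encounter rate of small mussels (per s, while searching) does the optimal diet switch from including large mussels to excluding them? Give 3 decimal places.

At the threshold, the rate on small mussels alone equals the profitability of large mussels: λ·3.18/(1 + λ·21) = 2.85/31.4 = 0.09076.
Rearranging, λ(3.18 − 0.09076×21) = 0.09076, so λ = 0.09076/1.274 = 0.07125 per s.

0.071 per s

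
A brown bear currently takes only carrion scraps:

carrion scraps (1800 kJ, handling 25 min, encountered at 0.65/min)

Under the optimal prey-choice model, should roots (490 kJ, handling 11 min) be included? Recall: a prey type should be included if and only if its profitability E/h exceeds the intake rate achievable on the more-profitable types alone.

No

Current rate: (0.65×1800)/(1 + 0.65×25) = 67.83 kJ/min.
roots: E/h = 490/11 = 44.55 kJ/min.
44.55 < 67.83, so adding roots would lower the average — exclude it.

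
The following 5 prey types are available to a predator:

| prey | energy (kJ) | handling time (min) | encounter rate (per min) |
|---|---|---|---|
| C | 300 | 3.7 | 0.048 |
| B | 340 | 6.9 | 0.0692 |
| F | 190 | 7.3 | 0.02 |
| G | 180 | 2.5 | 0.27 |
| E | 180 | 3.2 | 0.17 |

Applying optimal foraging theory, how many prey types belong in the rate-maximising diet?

4

Rank by E/h (kJ/min): C 81.1, G 72, E 56.2, B 49.3, F 26. Include each in turn until the next type's E/h falls below the running intake rate.
Rate on top 1: 12.23. G: 72 > 12.23 → include.
Rate on top 2: 34.01. E: 56.2 > 34.01 → include.
Rate on top 3: 39.06. B: 49.3 > 39.06 → include.
Rate on top 4: 40.75. F: 26 < 40.75 → exclude; stop.
Optimal diet: C, G, E, B — 4 of 5 types.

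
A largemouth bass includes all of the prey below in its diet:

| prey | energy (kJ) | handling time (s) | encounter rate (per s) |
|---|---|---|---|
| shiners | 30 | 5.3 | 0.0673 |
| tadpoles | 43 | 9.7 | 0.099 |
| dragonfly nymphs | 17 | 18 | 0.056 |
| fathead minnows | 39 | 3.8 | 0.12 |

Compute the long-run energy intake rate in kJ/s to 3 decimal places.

3.149 kJ/s

R = Σλ_iE_i / (1 + Σλ_ih_i)
Numerator: 0.0673×30 + 0.099×43 + 0.056×17 + 0.12×39 = 11.91
Denominator: 1 + 0.0673×5.3 + 0.099×9.7 + 0.056×18 + 0.12×3.8 = 3.781
R = 11.91/3.781 = 3.149 kJ/s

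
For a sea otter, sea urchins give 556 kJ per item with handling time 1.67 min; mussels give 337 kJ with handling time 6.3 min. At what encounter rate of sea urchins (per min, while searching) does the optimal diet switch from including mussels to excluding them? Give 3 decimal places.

0.115 per min

Drop mussels once their profitability E₂/h₂ falls below the rate achievable on sea urchins alone: E₂/h₂ = λE₁/(1 + λh₁).
Solve for λ: λE₁h₂ = E₂(1 + λh₁) → λ(E₁h₂ − E₂h₁) = E₂ → λ = E₂/(E₁h₂ − E₂h₁).
λ = 337/(556×6.3 − 337×1.67) = 337/2940 = 0.1146 per min.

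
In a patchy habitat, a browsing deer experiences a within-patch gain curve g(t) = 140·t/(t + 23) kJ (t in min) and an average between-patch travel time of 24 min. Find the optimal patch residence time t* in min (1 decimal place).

23.5 min

By the marginal value theorem, leave when the instantaneous gain rate g'(t) equals the habitat-wide average g(t)/(T + t).
g'(t) = 140·23/(t + 23)². Setting 140·23/(t+23)² = 140t/[(t+23)(24+t)] gives 23(24+t) = t(t+23), so t² = 23×24 = 552.
t* = √552 = 23.49 min.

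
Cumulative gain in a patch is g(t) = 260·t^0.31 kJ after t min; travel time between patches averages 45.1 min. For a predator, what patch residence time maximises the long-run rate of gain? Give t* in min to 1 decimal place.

20.3 min

Optimal t* satisfies g'(t*) = g(t*)/(T + t*).
g'(t) = 0.31·260·t^-0.69. Setting 0.31·260·t^-0.69 = 260·t^0.31/(45.1+t) gives 0.31(45.1+t) = t, so 0.69·t = 0.31×45.1.
t* = 0.31×45.1/0.69 = 20.26 min.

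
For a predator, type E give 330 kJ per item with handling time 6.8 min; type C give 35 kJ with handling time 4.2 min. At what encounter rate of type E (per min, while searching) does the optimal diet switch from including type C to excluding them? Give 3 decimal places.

0.030 per min

Drop type C once their profitability E₂/h₂ falls below the rate achievable on type E alone: E₂/h₂ = λE₁/(1 + λh₁).
Solve for λ: λE₁h₂ = E₂(1 + λh₁) → λ(E₁h₂ − E₂h₁) = E₂ → λ = E₂/(E₁h₂ − E₂h₁).
λ = 35/(330×4.2 − 35×6.8) = 35/1148 = 0.03049 per min.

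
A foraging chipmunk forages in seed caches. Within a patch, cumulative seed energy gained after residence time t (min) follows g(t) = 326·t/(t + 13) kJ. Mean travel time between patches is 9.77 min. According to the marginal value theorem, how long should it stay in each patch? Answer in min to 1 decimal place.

Maximise g(t)/(T+t): set derivative to zero → g'(t)(T+t) = g(t).
g'(t) = 326·13/(t + 13)². Setting 326·13/(t+13)² = 326t/[(t+13)(9.77+t)] gives 13(9.77+t) = t(t+13), so t² = 13×9.77 = 127.
t* = √127 = 11.27 min.

11.3 min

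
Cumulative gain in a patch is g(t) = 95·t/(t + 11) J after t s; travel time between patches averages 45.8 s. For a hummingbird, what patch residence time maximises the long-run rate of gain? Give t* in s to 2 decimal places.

22.45 s

By the marginal value theorem, leave when the instantaneous gain rate g'(t) equals the habitat-wide average g(t)/(T + t).
g'(t) = 95·11/(t + 11)². Setting 95·11/(t+11)² = 95t/[(t+11)(45.8+t)] gives 11(45.8+t) = t(t+11), so t² = 11×45.8 = 503.8.
t* = √503.8 = 22.45 s.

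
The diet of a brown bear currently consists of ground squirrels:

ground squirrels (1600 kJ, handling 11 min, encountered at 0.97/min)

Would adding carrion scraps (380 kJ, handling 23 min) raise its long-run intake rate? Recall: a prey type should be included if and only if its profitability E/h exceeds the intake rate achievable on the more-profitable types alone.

On ground squirrels alone, R = ΣλE/(1+Σλh) = 1552/11.67 = 133 kJ/min.
Profitability of carrion scraps: 380/23 = 16.52 kJ/min.
16.52 < 133, so adding carrion scraps would lower the average — exclude it.

No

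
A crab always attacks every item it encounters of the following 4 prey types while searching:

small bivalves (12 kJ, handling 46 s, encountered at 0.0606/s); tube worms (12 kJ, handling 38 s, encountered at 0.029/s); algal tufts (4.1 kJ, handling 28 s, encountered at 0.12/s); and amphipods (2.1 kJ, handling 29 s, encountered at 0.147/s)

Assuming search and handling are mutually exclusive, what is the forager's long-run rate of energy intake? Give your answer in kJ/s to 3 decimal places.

0.150 kJ/s

R = (0.0606×12 + 0.029×12 + 0.12×4.1 + 0.147×2.1) / (1 + 0.0606×46 + 0.029×38 + 0.12×28 + 0.147×29) = 1.876/12.51 = 0.1499 kJ/s.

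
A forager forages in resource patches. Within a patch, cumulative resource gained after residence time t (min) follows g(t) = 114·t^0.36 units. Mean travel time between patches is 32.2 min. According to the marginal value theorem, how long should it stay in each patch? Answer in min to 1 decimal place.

By the marginal value theorem, leave when the instantaneous gain rate g'(t) equals the habitat-wide average g(t)/(T + t).
g'(t) = 0.36·114·t^-0.64. Setting 0.36·114·t^-0.64 = 114·t^0.36/(32.2+t) gives 0.36(32.2+t) = t, so 0.64·t = 0.36×32.2.
t* = 0.36×32.2/0.64 = 18.11 min.

18.1 min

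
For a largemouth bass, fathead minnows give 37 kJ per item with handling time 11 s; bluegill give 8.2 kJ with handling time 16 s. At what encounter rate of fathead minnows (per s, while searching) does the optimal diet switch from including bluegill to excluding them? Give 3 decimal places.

0.016 per s

At the threshold, the rate on fathead minnows alone equals the profitability of bluegill: λ·37/(1 + λ·11) = 8.2/16 = 0.5125.
Rearranging, λ(37 − 0.5125×11) = 0.5125, so λ = 0.5125/31.36 = 0.01634 per s.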